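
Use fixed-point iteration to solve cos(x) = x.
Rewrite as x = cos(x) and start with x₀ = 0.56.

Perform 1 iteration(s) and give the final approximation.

Equation: cos(x) = x
Fixed-point form: x = cos(x)
x₀ = 0.56

x_1 = g(0.560000) = 0.847255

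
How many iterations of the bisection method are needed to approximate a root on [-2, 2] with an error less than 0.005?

We need (b-a)/2^n ≤ 0.005
(2 - (-2))/2^n ≤ 0.005
4/2^n ≤ 0.005
2^n ≥ 800
n ≥ log₂(800) = 9.64
n ≥ 10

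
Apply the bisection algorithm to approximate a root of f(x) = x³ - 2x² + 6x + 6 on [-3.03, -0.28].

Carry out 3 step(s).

f(x) = x³ - 2x² + 6x + 6
Initial interval: [-3.03, -0.28]

Iteration 1:
  c_1 = (-3.030000 + (-0.280000))/2 = -1.655000
  f(c_1) = f(-1.655000) = -13.941136
  f(a) × f(c) ≥ 0, new interval: [-1.655000, -0.280000]
Iteration 2:
  c_2 = (-1.655000 + (-0.280000))/2 = -0.967500
  f(c_2) = f(-0.967500) = -2.582747
  f(a) × f(c) ≥ 0, new interval: [-0.967500, -0.280000]
Iteration 3:
  c_3 = (-0.967500 + (-0.280000))/2 = -0.623750
  f(c_3) = f(-0.623750) = 1.236693
  f(a) × f(c) < 0, new interval: [-0.967500, -0.623750]

After 3 iteration(s), the approximation is c_3 = -0.623750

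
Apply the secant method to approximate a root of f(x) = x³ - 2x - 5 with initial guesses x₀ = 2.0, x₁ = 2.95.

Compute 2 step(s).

f(x) = x³ - 2x - 5
x₀ = 2.0, x₁ = 2.95

Secant formula: x_{n+1} = x_n - f(x_n)(x_n - x_{n-1})/(f(x_n) - f(x_{n-1}))

Iteration 1:
  f(2.000000) = -1.000000
  f(2.950000) = 14.772375
  x_2 = 2.950000 - 14.772375×(2.950000 - 2.000000)/(14.772375 - (-1.000000))
       = 2.060232
Iteration 2:
  f(2.950000) = 14.772375
  f(2.060232) = -0.375695
  x_3 = 2.060232 - (-0.375695)×(2.060232 - 2.950000)/(-0.375695 - 14.772375)
       = 2.082300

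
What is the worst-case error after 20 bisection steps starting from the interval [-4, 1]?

Bisection error bound: |error| ≤ (b-a)/2^n
|error| ≤ (1 - (-4))/2^20 = 5/2^20
|error| ≤ 0.0000047684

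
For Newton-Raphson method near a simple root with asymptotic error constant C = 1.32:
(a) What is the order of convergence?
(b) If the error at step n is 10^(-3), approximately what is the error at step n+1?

(a) Newton-Raphson has quadratic (order 2) convergence near simple roots.
    This means |e_{n+1}| ≈ C|e_n|².

(b) With |e_n| = 10^(-3) and C = 1.32:
    |e_{n+1}| ≈ 1.32 × (10^(-3))² = 1.32 × 10^(-6)

(a) 2 (quadratic); (b) |e_{n+1}| ≈ 1.320e-06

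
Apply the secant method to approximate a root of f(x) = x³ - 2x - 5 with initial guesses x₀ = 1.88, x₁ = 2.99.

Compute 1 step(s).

f(x) = x³ - 2x - 5
x₀ = 1.88, x₁ = 2.99

Secant formula: x_{n+1} = x_n - f(x_n)(x_n - x_{n-1})/(f(x_n) - f(x_{n-1}))

Iteration 1:
  f(1.880000) = -2.115328
  f(2.990000) = 15.750899
  x_2 = 2.990000 - 15.750899×(2.990000 - 1.880000)/(15.750899 - (-2.115328))
       = 2.011422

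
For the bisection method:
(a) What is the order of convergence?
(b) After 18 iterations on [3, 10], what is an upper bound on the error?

(a) Bisection has linear (order 1) convergence; the error is halved each step.

(b) Error bound = (b-a)/2^n = (10 - 3)/2^{18}
    = 7/2^{18}

(a) 1 (linear); (b) error ≤ 2.67e-05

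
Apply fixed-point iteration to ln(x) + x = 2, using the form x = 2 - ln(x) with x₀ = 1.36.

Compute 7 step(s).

Equation: ln(x) + x = 2
Fixed-point form: x = 2 - ln(x)
x₀ = 1.36

x_1 = g(1.360000) = 1.692515
x_2 = g(1.692515) = 1.473784
x_3 = g(1.473784) = 1.612167
x_4 = g(1.612167) = 1.522421
x_5 = g(1.522421) = 1.579698
x_6 = g(1.579698) = 1.542766
x_7 = g(1.542766) = 1.566423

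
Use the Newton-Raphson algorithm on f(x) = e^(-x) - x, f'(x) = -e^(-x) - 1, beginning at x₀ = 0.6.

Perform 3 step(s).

f(x) = e^(-x) - x
f'(x) = -e^(-x) - 1
x₀ = 0.6

Newton-Raphson formula: x_{n+1} = x_n - f(x_n)/f'(x_n)

Iteration 1:
  f(0.600000) = -0.051188
  f'(0.600000) = -1.548812
  x_1 = 0.600000 - (-0.051188)/(-1.548812) = 0.566950
Iteration 2:
  f(0.566950) = 0.000303
  f'(0.566950) = -1.567253
  x_2 = 0.566950 - 0.000303/(-1.567253) = 0.567143
Iteration 3:
  f(0.567143) = 0.000000
  f'(0.567143) = -1.567143
  x_3 = 0.567143 - 0.000000/(-1.567143) = 0.567143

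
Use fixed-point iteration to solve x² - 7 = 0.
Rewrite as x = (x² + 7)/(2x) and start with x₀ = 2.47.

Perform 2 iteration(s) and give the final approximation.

Equation: x² - 7 = 0
Fixed-point form: x = (x² + 7)/(2x)
x₀ = 2.47

x_1 = g(2.470000) = 2.652004
x_2 = g(2.652004) = 2.645759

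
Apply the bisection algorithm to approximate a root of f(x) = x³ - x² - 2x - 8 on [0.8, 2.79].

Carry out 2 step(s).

f(x) = x³ - x² - 2x - 8
Initial interval: [0.8, 2.79]

Iteration 1:
  c_1 = (0.800000 + 2.790000)/2 = 1.795000
  f(c_1) = f(1.795000) = -9.028490
  f(a) × f(c) ≥ 0, new interval: [1.795000, 2.790000]
Iteration 2:
  c_2 = (1.795000 + 2.790000)/2 = 2.292500
  f(c_2) = f(2.292500) = -5.792194
  f(a) × f(c) ≥ 0, new interval: [2.292500, 2.790000]

After 2 iteration(s), the approximation is c_2 = 2.292500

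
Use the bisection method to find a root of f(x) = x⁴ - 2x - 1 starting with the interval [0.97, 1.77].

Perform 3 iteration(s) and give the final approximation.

f(x) = x⁴ - 2x - 1
Initial interval: [0.97, 1.77]

Iteration 1:
  c_1 = (0.970000 + 1.770000)/2 = 1.370000
  f(c_1) = f(1.370000) = -0.217246
  f(a) × f(c) ≥ 0, new interval: [1.370000, 1.770000]
Iteration 2:
  c_2 = (1.370000 + 1.770000)/2 = 1.570000
  f(c_2) = f(1.570000) = 1.935732
  f(a) × f(c) < 0, new interval: [1.370000, 1.570000]
Iteration 3:
  c_3 = (1.370000 + 1.570000)/2 = 1.470000
  f(c_3) = f(1.470000) = 0.729489
  f(a) × f(c) < 0, new interval: [1.370000, 1.470000]

After 3 iteration(s), the approximation is c_3 = 1.470000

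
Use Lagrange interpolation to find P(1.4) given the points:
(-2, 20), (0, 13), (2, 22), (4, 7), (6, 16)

Lagrange interpolation formula:
P(x) = Σ yᵢ × Lᵢ(x)
where Lᵢ(x) = Π_{j≠i} (x - xⱼ)/(xᵢ - xⱼ)

L_0(1.4) = (1.4 - 0)/(-2 - 0) × (1.4 - 2)/(-2 - 2) × (1.4 - 4)/(-2 - 4) × (1.4 - 6)/(-2 - 6) = -0.026163
L_1(1.4) = (1.4 - (-2))/(0 - (-2)) × (1.4 - 2)/(0 - 2) × (1.4 - 4)/(0 - 4) × (1.4 - 6)/(0 - 6) = 0.254150
L_2(1.4) = (1.4 - (-2))/(2 - (-2)) × (1.4 - 0)/(2 - 0) × (1.4 - 4)/(2 - 4) × (1.4 - 6)/(2 - 6) = 0.889525
L_3(1.4) = (1.4 - (-2))/(4 - (-2)) × (1.4 - 0)/(4 - 0) × (1.4 - 2)/(4 - 2) × (1.4 - 6)/(4 - 6) = -0.136850
L_4(1.4) = (1.4 - (-2))/(6 - (-2)) × (1.4 - 0)/(6 - 0) × (1.4 - 2)/(6 - 2) × (1.4 - 4)/(6 - 4) = 0.019338

P(1.4) = 20×L_0(1.4) + 13×L_1(1.4) + 22×L_2(1.4) + 7×L_3(1.4) + 16×L_4(1.4)
P(1.4) = 21.701700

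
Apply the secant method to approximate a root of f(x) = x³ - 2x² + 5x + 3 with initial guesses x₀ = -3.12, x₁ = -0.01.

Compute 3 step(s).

f(x) = x³ - 2x² + 5x + 3
x₀ = -3.12, x₁ = -0.01

Secant formula: x_{n+1} = x_n - f(x_n)(x_n - x_{n-1})/(f(x_n) - f(x_{n-1}))

Iteration 1:
  f(-3.120000) = -62.440128
  f(-0.010000) = 2.949799
  x_2 = -0.010000 - 2.949799×(-0.010000 - (-3.120000))/(2.949799 - (-62.440128))
       = -0.150295
Iteration 2:
  f(-0.010000) = 2.949799
  f(-0.150295) = 2.199953
  x_3 = -0.150295 - 2.199953×(-0.150295 - (-0.010000))/(2.199953 - 2.949799)
       = -0.561903
Iteration 3:
  f(-0.150295) = 2.199953
  f(-0.561903) = -0.618395
  x_4 = -0.561903 - (-0.618395)×(-0.561903 - (-0.150295))/(-0.618395 - 2.199953)
       = -0.471589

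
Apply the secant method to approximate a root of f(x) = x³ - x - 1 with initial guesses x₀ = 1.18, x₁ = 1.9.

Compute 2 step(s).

f(x) = x³ - x - 1
x₀ = 1.18, x₁ = 1.9

Secant formula: x_{n+1} = x_n - f(x_n)(x_n - x_{n-1})/(f(x_n) - f(x_{n-1}))

Iteration 1:
  f(1.180000) = -0.536968
  f(1.900000) = 3.959000
  x_2 = 1.900000 - 3.959000×(1.900000 - 1.180000)/(3.959000 - (-0.536968))
       = 1.265992
Iteration 2:
  f(1.900000) = 3.959000
  f(1.265992) = -0.236942
  x_3 = 1.265992 - (-0.236942)×(1.265992 - 1.900000)/(-0.236942 - 3.959000)
       = 1.301794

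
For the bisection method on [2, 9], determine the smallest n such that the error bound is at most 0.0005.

We need (b-a)/2^n ≤ 0.0005
(9 - 2)/2^n ≤ 0.0005
7/2^n ≤ 0.0005
2^n ≥ 14000
n ≥ log₂(14000) = 13.77
n ≥ 14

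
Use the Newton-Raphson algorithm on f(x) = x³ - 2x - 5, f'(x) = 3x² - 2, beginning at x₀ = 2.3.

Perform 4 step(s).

f(x) = x³ - 2x - 5
f'(x) = 3x² - 2
x₀ = 2.3

Newton-Raphson formula: x_{n+1} = x_n - f(x_n)/f'(x_n)

Iteration 1:
  f(2.300000) = 2.567000
  f'(2.300000) = 13.870000
  x_1 = 2.300000 - 2.567000/13.870000 = 2.114924
Iteration 2:
  f(2.114924) = 0.230006
  f'(2.114924) = 11.418714
  x_2 = 2.114924 - 0.230006/11.418714 = 2.094781
Iteration 3:
  f(2.094781) = 0.002566
  f'(2.094781) = 11.164327
  x_3 = 2.094781 - 0.002566/11.164327 = 2.094552
Iteration 4:
  f(2.094552) = 0.000000
  f'(2.094552) = 11.161438
  x_4 = 2.094552 - 0.000000/11.161438 = 2.094551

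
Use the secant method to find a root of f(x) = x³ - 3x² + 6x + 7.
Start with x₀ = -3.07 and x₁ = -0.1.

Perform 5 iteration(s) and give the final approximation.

f(x) = x³ - 3x² + 6x + 7
x₀ = -3.07, x₁ = -0.1

Secant formula: x_{n+1} = x_n - f(x_n)(x_n - x_{n-1})/(f(x_n) - f(x_{n-1}))

Iteration 1:
  f(-3.070000) = -68.629143
  f(-0.100000) = 6.369000
  x_2 = -0.100000 - 6.369000×(-0.100000 - (-3.070000))/(6.369000 - (-68.629143))
       = -0.352219
Iteration 2:
  f(-0.100000) = 6.369000
  f(-0.352219) = 4.470819
  x_3 = -0.352219 - 4.470819×(-0.352219 - (-0.100000))/(4.470819 - 6.369000)
       = -0.946273
Iteration 3:
  f(-0.352219) = 4.470819
  f(-0.946273) = -2.211267
  x_4 = -0.946273 - (-2.211267)×(-0.946273 - (-0.352219))/(-2.211267 - 4.470819)
       = -0.749686
Iteration 4:
  f(-0.946273) = -2.211267
  f(-0.749686) = 0.394450
  x_5 = -0.749686 - 0.394450×(-0.749686 - (-0.946273))/(0.394450 - (-2.211267))
       = -0.779445
Iteration 5:
  f(-0.749686) = 0.394450
  f(-0.779445) = 0.027184
  x_6 = -0.779445 - 0.027184×(-0.779445 - (-0.749686))/(0.027184 - 0.394450)
       = -0.781648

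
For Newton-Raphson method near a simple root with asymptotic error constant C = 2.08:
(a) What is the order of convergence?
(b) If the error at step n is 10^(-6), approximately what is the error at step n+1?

(a) Newton-Raphson has quadratic (order 2) convergence near simple roots.
    This means |e_{n+1}| ≈ C|e_n|².

(b) With |e_n| = 10^(-6) and C = 2.08:
    |e_{n+1}| ≈ 2.08 × (10^(-6))² = 2.08 × 10^(-12)

(a) 2 (quadratic); (b) |e_{n+1}| ≈ 2.080e-12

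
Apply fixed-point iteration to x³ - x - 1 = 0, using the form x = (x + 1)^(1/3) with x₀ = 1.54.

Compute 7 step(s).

Equation: x³ - x - 1 = 0
Fixed-point form: x = (x + 1)^(1/3)
x₀ = 1.54

x_1 = g(1.540000) = 1.364409
x_2 = g(1.364409) = 1.332215
x_3 = g(1.332215) = 1.326140
x_4 = g(1.326140) = 1.324988
x_5 = g(1.324988) = 1.324769
x_6 = g(1.324769) = 1.324728
x_7 = g(1.324728) = 1.324720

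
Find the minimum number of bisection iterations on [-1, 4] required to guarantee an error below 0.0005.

We need (b-a)/2^n ≤ 0.0005
(4 - (-1))/2^n ≤ 0.0005
5/2^n ≤ 0.0005
2^n ≥ 10000
n ≥ log₂(10000) = 13.29
n ≥ 14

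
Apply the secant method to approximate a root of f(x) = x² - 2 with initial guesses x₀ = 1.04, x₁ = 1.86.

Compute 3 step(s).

f(x) = x² - 2
x₀ = 1.04, x₁ = 1.86

Secant formula: x_{n+1} = x_n - f(x_n)(x_n - x_{n-1})/(f(x_n) - f(x_{n-1}))

Iteration 1:
  f(1.040000) = -0.918400
  f(1.860000) = 1.459600
  x_2 = 1.860000 - 1.459600×(1.860000 - 1.040000)/(1.459600 - (-0.918400))
       = 1.356690
Iteration 2:
  f(1.860000) = 1.459600
  f(1.356690) = -0.159393
  x_3 = 1.356690 - (-0.159393)×(1.356690 - 1.860000)/(-0.159393 - 1.459600)
       = 1.406242
Iteration 3:
  f(1.356690) = -0.159393
  f(1.406242) = -0.022485
  x_4 = 1.406242 - (-0.022485)×(1.406242 - 1.356690)/(-0.022485 - (-0.159393))
       = 1.414380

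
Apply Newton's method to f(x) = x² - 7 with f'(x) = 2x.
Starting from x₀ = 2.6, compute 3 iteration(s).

f(x) = x² - 7
f'(x) = 2x
x₀ = 2.6

Newton-Raphson formula: x_{n+1} = x_n - f(x_n)/f'(x_n)

Iteration 1:
  f(2.600000) = -0.240000
  f'(2.600000) = 5.200000
  x_1 = 2.600000 - (-0.240000)/5.200000 = 2.646154
Iteration 2:
  f(2.646154) = 0.002130
  f'(2.646154) = 5.292308
  x_2 = 2.646154 - 0.002130/5.292308 = 2.645751
Iteration 3:
  f(2.645751) = 0.000000
  f'(2.645751) = 5.291503
  x_3 = 2.645751 - 0.000000/5.291503 = 2.645751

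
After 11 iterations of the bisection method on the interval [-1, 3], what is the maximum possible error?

Bisection error bound: |error| ≤ (b-a)/2^n
|error| ≤ (3 - (-1))/2^11 = 4/2^11
|error| ≤ 0.0019531250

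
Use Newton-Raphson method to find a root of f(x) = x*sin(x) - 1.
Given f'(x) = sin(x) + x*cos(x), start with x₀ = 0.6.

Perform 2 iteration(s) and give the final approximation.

f(x) = x*sin(x) - 1
f'(x) = sin(x) + x*cos(x)
x₀ = 0.6

Newton-Raphson formula: x_{n+1} = x_n - f(x_n)/f'(x_n)

Iteration 1:
  f(0.600000) = -0.661215
  f'(0.600000) = 1.059844
  x_1 = 0.600000 - (-0.661215)/1.059844 = 1.223879
Iteration 2:
  f(1.223879) = 0.150967
  f'(1.223879) = 1.356545
  x_2 = 1.223879 - 0.150967/1.356545 = 1.112591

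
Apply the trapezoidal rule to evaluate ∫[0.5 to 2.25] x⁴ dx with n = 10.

f(x) = x⁴
a = 0.5, b = 2.25, n = 10
h = (b - a)/n = 0.175000

Trapezoidal rule: (h/2)[f(x₀) + 2f(x₁) + 2f(x₂) + ... + f(xₙ)]

x_0 = 0.5000, f(x_0) = 0.062500, coefficient = 1
x_1 = 0.6750, f(x_1) = 0.207594, coefficient = 2
x_2 = 0.8500, f(x_2) = 0.522006, coefficient = 2
x_3 = 1.0250, f(x_3) = 1.103813, coefficient = 2
x_4 = 1.2000, f(x_4) = 2.073600, coefficient = 2
x_5 = 1.3750, f(x_5) = 3.574463, coefficient = 2
x_6 = 1.5500, f(x_6) = 5.772006, coefficient = 2
x_7 = 1.7250, f(x_7) = 8.854344, coefficient = 2
x_8 = 1.9000, f(x_8) = 13.032100, coefficient = 2
x_9 = 2.0750, f(x_9) = 18.538407, coefficient = 2
x_10 = 2.2500, f(x_10) = 25.628906, coefficient = 1

I ≈ (0.175000/2) × 133.048073 = 11.641706
Exact value: 11.526758
Error: 0.114949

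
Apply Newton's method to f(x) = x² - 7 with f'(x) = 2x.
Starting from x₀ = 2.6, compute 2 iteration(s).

f(x) = x² - 7
f'(x) = 2x
x₀ = 2.6

Newton-Raphson formula: x_{n+1} = x_n - f(x_n)/f'(x_n)

Iteration 1:
  f(2.600000) = -0.240000
  f'(2.600000) = 5.200000
  x_1 = 2.600000 - (-0.240000)/5.200000 = 2.646154
Iteration 2:
  f(2.646154) = 0.002130
  f'(2.646154) = 5.292308
  x_2 = 2.646154 - 0.002130/5.292308 = 2.645751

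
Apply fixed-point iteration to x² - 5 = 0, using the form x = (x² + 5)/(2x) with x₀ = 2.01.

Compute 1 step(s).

Equation: x² - 5 = 0
Fixed-point form: x = (x² + 5)/(2x)
x₀ = 2.01

x_1 = g(2.010000) = 2.248781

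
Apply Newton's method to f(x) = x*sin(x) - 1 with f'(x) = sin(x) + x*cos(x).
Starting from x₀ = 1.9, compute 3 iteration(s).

f(x) = x*sin(x) - 1
f'(x) = sin(x) + x*cos(x)
x₀ = 1.9

Newton-Raphson formula: x_{n+1} = x_n - f(x_n)/f'(x_n)

Iteration 1:
  f(1.900000) = 0.797970
  f'(1.900000) = 0.332050
  x_1 = 1.900000 - 0.797970/0.332050 = -0.503163
Iteration 2:
  f(-0.503163) = -0.757375
  f'(-0.503163) = -0.923001
  x_2 = -0.503163 - (-0.757375)/(-0.923001) = -1.323720
Iteration 3:
  f(-1.323720) = 0.283521
  f'(-1.323720) = -1.293374
  x_3 = -1.323720 - 0.283521/(-1.293374) = -1.104510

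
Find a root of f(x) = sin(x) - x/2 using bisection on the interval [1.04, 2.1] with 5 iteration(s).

f(x) = sin(x) - x/2
Initial interval: [1.04, 2.1]

Iteration 1:
  c_1 = (1.040000 + 2.100000)/2 = 1.570000
  f(c_1) = f(1.570000) = 0.215000
  f(a) × f(c) ≥ 0, new interval: [1.570000, 2.100000]
Iteration 2:
  c_2 = (1.570000 + 2.100000)/2 = 1.835000
  f(c_2) = f(1.835000) = 0.047801
  f(a) × f(c) ≥ 0, new interval: [1.835000, 2.100000]
Iteration 3:
  c_3 = (1.835000 + 2.100000)/2 = 1.967500
  f(c_3) = f(1.967500) = -0.061410
  f(a) × f(c) < 0, new interval: [1.835000, 1.967500]
Iteration 4:
  c_4 = (1.835000 + 1.967500)/2 = 1.901250
  f(c_4) = f(1.901250) = -0.004730
  f(a) × f(c) < 0, new interval: [1.835000, 1.901250]
Iteration 5:
  c_5 = (1.835000 + 1.901250)/2 = 1.868125
  f(c_5) = f(1.868125) = 0.022060
  f(a) × f(c) ≥ 0, new interval: [1.868125, 1.901250]

After 5 iteration(s), the approximation is c_5 = 1.868125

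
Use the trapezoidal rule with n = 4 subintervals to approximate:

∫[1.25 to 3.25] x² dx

f(x) = x²
a = 1.25, b = 3.25, n = 4
h = (b - a)/n = 0.500000

Trapezoidal rule: (h/2)[f(x₀) + 2f(x₁) + 2f(x₂) + ... + f(xₙ)]

x_0 = 1.2500, f(x_0) = 1.562500, coefficient = 1
x_1 = 1.7500, f(x_1) = 3.062500, coefficient = 2
x_2 = 2.2500, f(x_2) = 5.062500, coefficient = 2
x_3 = 2.7500, f(x_3) = 7.562500, coefficient = 2
x_4 = 3.2500, f(x_4) = 10.562500, coefficient = 1

I ≈ (0.500000/2) × 43.500000 = 10.875000
Exact value: 10.791667
Error: 0.083333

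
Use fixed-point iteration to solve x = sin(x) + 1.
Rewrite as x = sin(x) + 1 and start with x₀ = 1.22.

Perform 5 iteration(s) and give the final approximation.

Equation: x = sin(x) + 1
Fixed-point form: x = sin(x) + 1
x₀ = 1.22

x_1 = g(1.220000) = 1.939099
x_2 = g(1.939099) = 1.932940
x_3 = g(1.932940) = 1.935140
x_4 = g(1.935140) = 1.934358
x_5 = g(1.934358) = 1.934636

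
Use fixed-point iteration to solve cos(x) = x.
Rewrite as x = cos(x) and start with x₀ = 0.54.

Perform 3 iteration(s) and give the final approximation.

Equation: cos(x) = x
Fixed-point form: x = cos(x)
x₀ = 0.54

x_1 = g(0.540000) = 0.857709
x_2 = g(0.857709) = 0.654172
x_3 = g(0.654172) = 0.793552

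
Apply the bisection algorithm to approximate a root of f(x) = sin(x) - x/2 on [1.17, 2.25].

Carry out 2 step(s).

f(x) = sin(x) - x/2
Initial interval: [1.17, 2.25]

Iteration 1:
  c_1 = (1.170000 + 2.250000)/2 = 1.710000
  f(c_1) = f(1.710000) = 0.135327
  f(a) × f(c) ≥ 0, new interval: [1.710000, 2.250000]
Iteration 2:
  c_2 = (1.710000 + 2.250000)/2 = 1.980000
  f(c_2) = f(1.980000) = -0.072562
  f(a) × f(c) < 0, new interval: [1.710000, 1.980000]

After 2 iteration(s), the approximation is c_2 = 1.980000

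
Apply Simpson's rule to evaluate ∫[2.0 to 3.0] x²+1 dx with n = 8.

f(x) = x²+1
a = 2.0, b = 3.0, n = 8
h = (b - a)/n = 0.125000

Simpson's rule: (h/3)[f(x₀) + 4f(x₁) + 2f(x₂) + ... + f(xₙ)]

x_0 = 2.0000, f(x_0) = 5.000000, coefficient = 1
x_1 = 2.1250, f(x_1) = 5.515625, coefficient = 4
x_2 = 2.2500, f(x_2) = 6.062500, coefficient = 2
x_3 = 2.3750, f(x_3) = 6.640625, coefficient = 4
x_4 = 2.5000, f(x_4) = 7.250000, coefficient = 2
x_5 = 2.6250, f(x_5) = 7.890625, coefficient = 4
x_6 = 2.7500, f(x_6) = 8.562500, coefficient = 2
x_7 = 2.8750, f(x_7) = 9.265625, coefficient = 4
x_8 = 3.0000, f(x_8) = 10.000000, coefficient = 1

I ≈ (0.125000/3) × 176.000000 = 7.333333
Exact value: 7.333333
Error: 0.000000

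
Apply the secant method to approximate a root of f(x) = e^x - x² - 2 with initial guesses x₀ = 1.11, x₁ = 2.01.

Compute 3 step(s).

f(x) = e^x - x² - 2
x₀ = 1.11, x₁ = 2.01

Secant formula: x_{n+1} = x_n - f(x_n)(x_n - x_{n-1})/(f(x_n) - f(x_{n-1}))

Iteration 1:
  f(1.110000) = -0.197742
  f(2.010000) = 1.423217
  x_2 = 2.010000 - 1.423217×(2.010000 - 1.110000)/(1.423217 - (-0.197742))
       = 1.219791
Iteration 2:
  f(2.010000) = 1.423217
  f(1.219791) = -0.101410
  x_3 = 1.219791 - (-0.101410)×(1.219791 - 2.010000)/(-0.101410 - 1.423217)
       = 1.272352
Iteration 3:
  f(1.219791) = -0.101410
  f(1.272352) = -0.049642
  x_4 = 1.272352 - (-0.049642)×(1.272352 - 1.219791)/(-0.049642 - (-0.101410))
       = 1.322754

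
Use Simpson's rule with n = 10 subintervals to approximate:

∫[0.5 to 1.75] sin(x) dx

f(x) = sin(x)
a = 0.5, b = 1.75, n = 10
h = (b - a)/n = 0.125000

Simpson's rule: (h/3)[f(x₀) + 4f(x₁) + 2f(x₂) + ... + f(xₙ)]

x_0 = 0.5000, f(x_0) = 0.479426, coefficient = 1
x_1 = 0.6250, f(x_1) = 0.585097, coefficient = 4
x_2 = 0.7500, f(x_2) = 0.681639, coefficient = 2
x_3 = 0.8750, f(x_3) = 0.767544, coefficient = 4
x_4 = 1.0000, f(x_4) = 0.841471, coefficient = 2
x_5 = 1.1250, f(x_5) = 0.902268, coefficient = 4
x_6 = 1.2500, f(x_6) = 0.948985, coefficient = 2
x_7 = 1.3750, f(x_7) = 0.980893, coefficient = 4
x_8 = 1.5000, f(x_8) = 0.997495, coefficient = 2
x_9 = 1.6250, f(x_9) = 0.998531, coefficient = 4
x_10 = 1.7500, f(x_10) = 0.983986, coefficient = 1

I ≈ (0.125000/3) × 25.339921 = 1.055830
Exact value: 1.055829
Error: 0.000001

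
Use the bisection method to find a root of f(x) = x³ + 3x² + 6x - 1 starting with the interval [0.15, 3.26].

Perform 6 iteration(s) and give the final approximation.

f(x) = x³ + 3x² + 6x - 1
Initial interval: [0.15, 3.26]

Iteration 1:
  c_1 = (0.150000 + 3.260000)/2 = 1.705000
  f(c_1) = f(1.705000) = 22.907553
  f(a) × f(c) < 0, new interval: [0.150000, 1.705000]
Iteration 2:
  c_2 = (0.150000 + 1.705000)/2 = 0.927500
  f(c_2) = f(0.927500) = 7.943656
  f(a) × f(c) < 0, new interval: [0.150000, 0.927500]
Iteration 3:
  c_3 = (0.150000 + 0.927500)/2 = 0.538750
  f(c_3) = f(0.538750) = 3.259628
  f(a) × f(c) < 0, new interval: [0.150000, 0.538750]
Iteration 4:
  c_4 = (0.150000 + 0.538750)/2 = 0.344375
  f(c_4) = f(0.344375) = 1.462873
  f(a) × f(c) < 0, new interval: [0.150000, 0.344375]
Iteration 5:
  c_5 = (0.150000 + 0.344375)/2 = 0.247188
  f(c_5) = f(0.247188) = 0.681534
  f(a) × f(c) < 0, new interval: [0.150000, 0.247188]
Iteration 6:
  c_6 = (0.150000 + 0.247188)/2 = 0.198594
  f(c_6) = f(0.198594) = 0.317713
  f(a) × f(c) < 0, new interval: [0.150000, 0.198594]

After 6 iteration(s), the approximation is c_6 = 0.198594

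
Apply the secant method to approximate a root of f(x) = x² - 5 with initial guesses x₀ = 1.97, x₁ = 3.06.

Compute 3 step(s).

f(x) = x² - 5
x₀ = 1.97, x₁ = 3.06

Secant formula: x_{n+1} = x_n - f(x_n)(x_n - x_{n-1})/(f(x_n) - f(x_{n-1}))

Iteration 1:
  f(1.970000) = -1.119100
  f(3.060000) = 4.363600
  x_2 = 3.060000 - 4.363600×(3.060000 - 1.970000)/(4.363600 - (-1.119100))
       = 2.192485
Iteration 2:
  f(3.060000) = 4.363600
  f(2.192485) = -0.193009
  x_3 = 2.192485 - (-0.193009)×(2.192485 - 3.060000)/(-0.193009 - 4.363600)
       = 2.229231
Iteration 3:
  f(2.192485) = -0.193009
  f(2.229231) = -0.030528
  x_4 = 2.229231 - (-0.030528)×(2.229231 - 2.192485)/(-0.030528 - (-0.193009))
       = 2.236135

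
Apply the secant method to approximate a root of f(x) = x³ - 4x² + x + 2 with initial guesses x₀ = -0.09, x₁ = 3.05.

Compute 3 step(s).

f(x) = x³ - 4x² + x + 2
x₀ = -0.09, x₁ = 3.05

Secant formula: x_{n+1} = x_n - f(x_n)(x_n - x_{n-1})/(f(x_n) - f(x_{n-1}))

Iteration 1:
  f(-0.090000) = 1.876871
  f(3.050000) = -3.787375
  x_2 = 3.050000 - (-3.787375)×(3.050000 - (-0.090000))/(-3.787375 - 1.876871)
       = 0.950452
Iteration 2:
  f(3.050000) = -3.787375
  f(0.950452) = 0.195616
  x_3 = 0.950452 - 0.195616×(0.950452 - 3.050000)/(0.195616 - (-3.787375))
       = 1.053567
Iteration 3:
  f(0.950452) = 0.195616
  f(1.053567) = -0.216982
  x_4 = 1.053567 - (-0.216982)×(1.053567 - 0.950452)/(-0.216982 - 0.195616)
       = 0.999339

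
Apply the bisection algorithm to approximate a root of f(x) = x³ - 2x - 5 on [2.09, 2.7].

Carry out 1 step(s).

f(x) = x³ - 2x - 5
Initial interval: [2.09, 2.7]

Iteration 1:
  c_1 = (2.090000 + 2.700000)/2 = 2.395000
  f(c_1) = f(2.395000) = 3.947780
  f(a) × f(c) < 0, new interval: [2.090000, 2.395000]

After 1 iteration(s), the approximation is c_1 = 2.395000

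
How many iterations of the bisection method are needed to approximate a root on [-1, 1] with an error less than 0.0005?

We need (b-a)/2^n ≤ 0.0005
(1 - (-1))/2^n ≤ 0.0005
2/2^n ≤ 0.0005
2^n ≥ 4000
n ≥ log₂(4000) = 11.97
n ≥ 12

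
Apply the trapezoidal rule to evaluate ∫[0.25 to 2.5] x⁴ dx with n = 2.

f(x) = x⁴
a = 0.25, b = 2.5, n = 2
h = (b - a)/n = 1.125000

Trapezoidal rule: (h/2)[f(x₀) + 2f(x₁) + 2f(x₂) + ... + f(xₙ)]

x_0 = 0.2500, f(x_0) = 0.003906, coefficient = 1
x_1 = 1.3750, f(x_1) = 3.574463, coefficient = 2
x_2 = 2.5000, f(x_2) = 39.062500, coefficient = 1

I ≈ (1.125000/2) × 46.215332 = 25.996124
Exact value: 19.531055
Error: 6.465070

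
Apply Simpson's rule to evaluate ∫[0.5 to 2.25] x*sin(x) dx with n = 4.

f(x) = x*sin(x)
a = 0.5, b = 2.25, n = 4
h = (b - a)/n = 0.437500

Simpson's rule: (h/3)[f(x₀) + 4f(x₁) + 2f(x₂) + ... + f(xₙ)]

x_0 = 0.5000, f(x_0) = 0.239713, coefficient = 1
x_1 = 0.9375, f(x_1) = 0.755701, coefficient = 4
x_2 = 1.3750, f(x_2) = 1.348728, coefficient = 2
x_3 = 1.8125, f(x_3) = 1.759814, coefficient = 4
x_4 = 2.2500, f(x_4) = 1.750665, coefficient = 1

I ≈ (0.437500/3) × 14.749892 = 2.151026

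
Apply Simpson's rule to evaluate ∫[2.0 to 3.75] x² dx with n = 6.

f(x) = x²
a = 2.0, b = 3.75, n = 6
h = (b - a)/n = 0.291667

Simpson's rule: (h/3)[f(x₀) + 4f(x₁) + 2f(x₂) + ... + f(xₙ)]

x_0 = 2.0000, f(x_0) = 4.000000, coefficient = 1
x_1 = 2.2917, f(x_1) = 5.251736, coefficient = 4
x_2 = 2.5833, f(x_2) = 6.673611, coefficient = 2
x_3 = 2.8750, f(x_3) = 8.265625, coefficient = 4
x_4 = 3.1667, f(x_4) = 10.027778, coefficient = 2
x_5 = 3.4583, f(x_5) = 11.960069, coefficient = 4
x_6 = 3.7500, f(x_6) = 14.062500, coefficient = 1

I ≈ (0.291667/3) × 153.375000 = 14.911458
Exact value: 14.911458
Error: 0.000000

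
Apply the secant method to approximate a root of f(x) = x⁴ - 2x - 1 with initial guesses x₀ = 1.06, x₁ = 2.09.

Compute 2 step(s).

f(x) = x⁴ - 2x - 1
x₀ = 1.06, x₁ = 2.09

Secant formula: x_{n+1} = x_n - f(x_n)(x_n - x_{n-1})/(f(x_n) - f(x_{n-1}))

Iteration 1:
  f(1.060000) = -1.857523
  f(2.090000) = 13.900298
  x_2 = 2.090000 - 13.900298×(2.090000 - 1.060000)/(13.900298 - (-1.857523))
       = 1.181416
Iteration 2:
  f(2.090000) = 13.900298
  f(1.181416) = -1.414732
  x_3 = 1.181416 - (-1.414732)×(1.181416 - 2.090000)/(-1.414732 - 13.900298)
       = 1.265347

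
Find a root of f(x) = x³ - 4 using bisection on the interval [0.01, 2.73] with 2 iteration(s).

f(x) = x³ - 4
Initial interval: [0.01, 2.73]

Iteration 1:
  c_1 = (0.010000 + 2.730000)/2 = 1.370000
  f(c_1) = f(1.370000) = -1.428647
  f(a) × f(c) ≥ 0, new interval: [1.370000, 2.730000]
Iteration 2:
  c_2 = (1.370000 + 2.730000)/2 = 2.050000
  f(c_2) = f(2.050000) = 4.615125
  f(a) × f(c) < 0, new interval: [1.370000, 2.050000]

After 2 iteration(s), the approximation is c_2 = 2.050000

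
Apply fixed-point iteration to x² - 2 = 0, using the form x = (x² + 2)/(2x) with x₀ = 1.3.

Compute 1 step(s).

Equation: x² - 2 = 0
Fixed-point form: x = (x² + 2)/(2x)
x₀ = 1.3

x_1 = g(1.300000) = 1.419231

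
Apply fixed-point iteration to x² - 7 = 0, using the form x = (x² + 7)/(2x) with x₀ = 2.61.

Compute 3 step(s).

Equation: x² - 7 = 0
Fixed-point form: x = (x² + 7)/(2x)
x₀ = 2.61

x_1 = g(2.610000) = 2.645996
x_2 = g(2.645996) = 2.645751
x_3 = g(2.645751) = 2.645751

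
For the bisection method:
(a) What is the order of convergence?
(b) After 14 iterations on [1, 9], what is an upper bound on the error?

(a) Bisection has linear (order 1) convergence; the error is halved each step.

(b) Error bound = (b-a)/2^n = (9 - 1)/2^{14}
    = 8/2^{14}

(a) 1 (linear); (b) error ≤ 4.88e-04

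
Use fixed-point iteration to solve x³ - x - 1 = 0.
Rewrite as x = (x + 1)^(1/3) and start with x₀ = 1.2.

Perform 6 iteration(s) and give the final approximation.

Equation: x³ - x - 1 = 0
Fixed-point form: x = (x + 1)^(1/3)
x₀ = 1.2

x_1 = g(1.200000) = 1.300591
x_2 = g(1.300591) = 1.320119
x_3 = g(1.320119) = 1.323844
x_4 = g(1.323844) = 1.324552
x_5 = g(1.324552) = 1.324686
x_6 = g(1.324686) = 1.324712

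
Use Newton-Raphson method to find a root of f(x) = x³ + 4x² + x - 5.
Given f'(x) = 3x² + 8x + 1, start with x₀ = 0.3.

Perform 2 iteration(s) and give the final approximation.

f(x) = x³ + 4x² + x - 5
f'(x) = 3x² + 8x + 1
x₀ = 0.3

Newton-Raphson formula: x_{n+1} = x_n - f(x_n)/f'(x_n)

Iteration 1:
  f(0.300000) = -4.313000
  f'(0.300000) = 3.670000
  x_1 = 0.300000 - (-4.313000)/3.670000 = 1.475204
Iteration 2:
  f(1.475204) = 8.390497
  f'(1.475204) = 19.330319
  x_2 = 1.475204 - 8.390497/19.330319 = 1.041145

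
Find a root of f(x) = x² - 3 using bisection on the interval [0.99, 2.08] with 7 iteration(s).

f(x) = x² - 3
Initial interval: [0.99, 2.08]

Iteration 1:
  c_1 = (0.990000 + 2.080000)/2 = 1.535000
  f(c_1) = f(1.535000) = -0.643775
  f(a) × f(c) ≥ 0, new interval: [1.535000, 2.080000]
Iteration 2:
  c_2 = (1.535000 + 2.080000)/2 = 1.807500
  f(c_2) = f(1.807500) = 0.267056
  f(a) × f(c) < 0, new interval: [1.535000, 1.807500]
Iteration 3:
  c_3 = (1.535000 + 1.807500)/2 = 1.671250
  f(c_3) = f(1.671250) = -0.206923
  f(a) × f(c) ≥ 0, new interval: [1.671250, 1.807500]
Iteration 4:
  c_4 = (1.671250 + 1.807500)/2 = 1.739375
  f(c_4) = f(1.739375) = 0.025425
  f(a) × f(c) < 0, new interval: [1.671250, 1.739375]
Iteration 5:
  c_5 = (1.671250 + 1.739375)/2 = 1.705313
  f(c_5) = f(1.705313) = -0.091909
  f(a) × f(c) ≥ 0, new interval: [1.705313, 1.739375]
Iteration 6:
  c_6 = (1.705313 + 1.739375)/2 = 1.722344
  f(c_6) = f(1.722344) = -0.033532
  f(a) × f(c) ≥ 0, new interval: [1.722344, 1.739375]
Iteration 7:
  c_7 = (1.722344 + 1.739375)/2 = 1.730859
  f(c_7) = f(1.730859) = -0.004126
  f(a) × f(c) ≥ 0, new interval: [1.730859, 1.739375]

After 7 iteration(s), the approximation is c_7 = 1.730859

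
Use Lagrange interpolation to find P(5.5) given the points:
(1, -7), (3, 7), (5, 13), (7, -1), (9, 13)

Lagrange interpolation formula:
P(x) = Σ yᵢ × Lᵢ(x)
where Lᵢ(x) = Π_{j≠i} (x - xⱼ)/(xᵢ - xⱼ)

L_0(5.5) = (5.5 - 3)/(1 - 3) × (5.5 - 5)/(1 - 5) × (5.5 - 7)/(1 - 7) × (5.5 - 9)/(1 - 9) = 0.017090
L_1(5.5) = (5.5 - 1)/(3 - 1) × (5.5 - 5)/(3 - 5) × (5.5 - 7)/(3 - 7) × (5.5 - 9)/(3 - 9) = -0.123047
L_2(5.5) = (5.5 - 1)/(5 - 1) × (5.5 - 3)/(5 - 3) × (5.5 - 7)/(5 - 7) × (5.5 - 9)/(5 - 9) = 0.922852
L_3(5.5) = (5.5 - 1)/(7 - 1) × (5.5 - 3)/(7 - 3) × (5.5 - 5)/(7 - 5) × (5.5 - 9)/(7 - 9) = 0.205078
L_4(5.5) = (5.5 - 1)/(9 - 1) × (5.5 - 3)/(9 - 3) × (5.5 - 5)/(9 - 5) × (5.5 - 7)/(9 - 7) = -0.021973

P(5.5) = (-7)×L_0(5.5) + 7×L_1(5.5) + 13×L_2(5.5) + (-1)×L_3(5.5) + 13×L_4(5.5)
P(5.5) = 10.525391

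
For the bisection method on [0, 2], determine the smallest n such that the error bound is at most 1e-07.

We need (b-a)/2^n ≤ 1e-07
(2 - 0)/2^n ≤ 1e-07
2/2^n ≤ 1e-07
2^n ≥ 20000000
n ≥ log₂(20000000) = 24.25
n ≥ 25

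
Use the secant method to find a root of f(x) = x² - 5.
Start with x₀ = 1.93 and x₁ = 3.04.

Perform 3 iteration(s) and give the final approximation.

f(x) = x² - 5
x₀ = 1.93, x₁ = 3.04

Secant formula: x_{n+1} = x_n - f(x_n)(x_n - x_{n-1})/(f(x_n) - f(x_{n-1}))

Iteration 1:
  f(1.930000) = -1.275100
  f(3.040000) = 4.241600
  x_2 = 3.040000 - 4.241600×(3.040000 - 1.930000)/(4.241600 - (-1.275100))
       = 2.186559
Iteration 2:
  f(3.040000) = 4.241600
  f(2.186559) = -0.218958
  x_3 = 2.186559 - (-0.218958)×(2.186559 - 3.040000)/(-0.218958 - 4.241600)
       = 2.228453
Iteration 3:
  f(2.186559) = -0.218958
  f(2.228453) = -0.033998
  x_4 = 2.228453 - (-0.033998)×(2.228453 - 2.186559)/(-0.033998 - (-0.218958))
       = 2.236153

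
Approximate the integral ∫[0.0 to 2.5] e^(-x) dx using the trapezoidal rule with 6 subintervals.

f(x) = e^(-x)
a = 0.0, b = 2.5, n = 6
h = (b - a)/n = 0.416667

Trapezoidal rule: (h/2)[f(x₀) + 2f(x₁) + 2f(x₂) + ... + f(xₙ)]

x_0 = 0.0000, f(x_0) = 1.000000, coefficient = 1
x_1 = 0.4167, f(x_1) = 0.659241, coefficient = 2
x_2 = 0.8333, f(x_2) = 0.434598, coefficient = 2
x_3 = 1.2500, f(x_3) = 0.286505, coefficient = 2
x_4 = 1.6667, f(x_4) = 0.188876, coefficient = 2
x_5 = 2.0833, f(x_5) = 0.124514, coefficient = 2
x_6 = 2.5000, f(x_6) = 0.082085, coefficient = 1

I ≈ (0.416667/2) × 4.469552 = 0.931157
Exact value: 0.917915
Error: 0.013242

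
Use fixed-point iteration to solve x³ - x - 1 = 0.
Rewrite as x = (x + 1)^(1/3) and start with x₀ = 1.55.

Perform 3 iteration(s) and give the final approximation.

Equation: x³ - x - 1 = 0
Fixed-point form: x = (x + 1)^(1/3)
x₀ = 1.55

x_1 = g(1.550000) = 1.366197
x_2 = g(1.366197) = 1.332550
x_3 = g(1.332550) = 1.326204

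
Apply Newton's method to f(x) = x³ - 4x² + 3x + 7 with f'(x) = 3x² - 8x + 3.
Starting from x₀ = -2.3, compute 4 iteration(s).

f(x) = x³ - 4x² + 3x + 7
f'(x) = 3x² - 8x + 3
x₀ = -2.3

Newton-Raphson formula: x_{n+1} = x_n - f(x_n)/f'(x_n)

Iteration 1:
  f(-2.300000) = -33.227000
  f'(-2.300000) = 37.270000
  x_1 = -2.300000 - (-33.227000)/37.270000 = -1.408479
Iteration 2:
  f(-1.408479) = -7.954842
  f'(-1.408479) = 20.219266
  x_2 = -1.408479 - (-7.954842)/20.219266 = -1.015050
Iteration 3:
  f(-1.015050) = -1.212287
  f'(-1.015050) = 14.211377
  x_3 = -1.015050 - (-1.212287)/14.211377 = -0.929746
Iteration 4:
  f(-0.929746) = -0.050645
  f'(-0.929746) = 13.031249
  x_4 = -0.929746 - (-0.050645)/13.031249 = -0.925859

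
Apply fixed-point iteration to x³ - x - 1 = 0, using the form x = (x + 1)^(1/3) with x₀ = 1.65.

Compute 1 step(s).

Equation: x³ - x - 1 = 0
Fixed-point form: x = (x + 1)^(1/3)
x₀ = 1.65

x_1 = g(1.650000) = 1.383828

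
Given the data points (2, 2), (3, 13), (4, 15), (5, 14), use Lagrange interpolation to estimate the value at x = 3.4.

Lagrange interpolation formula:
P(x) = Σ yᵢ × Lᵢ(x)
where Lᵢ(x) = Π_{j≠i} (x - xⱼ)/(xᵢ - xⱼ)

L_0(3.4) = (3.4 - 3)/(2 - 3) × (3.4 - 4)/(2 - 4) × (3.4 - 5)/(2 - 5) = -0.064000
L_1(3.4) = (3.4 - 2)/(3 - 2) × (3.4 - 4)/(3 - 4) × (3.4 - 5)/(3 - 5) = 0.672000
L_2(3.4) = (3.4 - 2)/(4 - 2) × (3.4 - 3)/(4 - 3) × (3.4 - 5)/(4 - 5) = 0.448000
L_3(3.4) = (3.4 - 2)/(5 - 2) × (3.4 - 3)/(5 - 3) × (3.4 - 4)/(5 - 4) = -0.056000

P(3.4) = 2×L_0(3.4) + 13×L_1(3.4) + 15×L_2(3.4) + 14×L_3(3.4)
P(3.4) = 14.544000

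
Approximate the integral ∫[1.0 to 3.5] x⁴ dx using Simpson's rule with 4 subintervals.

f(x) = x⁴
a = 1.0, b = 3.5, n = 4
h = (b - a)/n = 0.625000

Simpson's rule: (h/3)[f(x₀) + 4f(x₁) + 2f(x₂) + ... + f(xₙ)]

x_0 = 1.0000, f(x_0) = 1.000000, coefficient = 1
x_1 = 1.6250, f(x_1) = 6.972900, coefficient = 4
x_2 = 2.2500, f(x_2) = 25.628906, coefficient = 2
x_3 = 2.8750, f(x_3) = 68.320557, coefficient = 4
x_4 = 3.5000, f(x_4) = 150.062500, coefficient = 1

I ≈ (0.625000/3) × 503.494141 = 104.894613
Exact value: 104.843750
Error: 0.050863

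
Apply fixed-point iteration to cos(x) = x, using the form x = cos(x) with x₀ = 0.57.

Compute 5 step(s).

Equation: cos(x) = x
Fixed-point form: x = cos(x)
x₀ = 0.57

x_1 = g(0.570000) = 0.841901
x_2 = g(0.841901) = 0.666046
x_3 = g(0.666046) = 0.786271
x_4 = g(0.786271) = 0.706489
x_5 = g(0.706489) = 0.760646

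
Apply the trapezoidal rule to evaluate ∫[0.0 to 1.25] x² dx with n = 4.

f(x) = x²
a = 0.0, b = 1.25, n = 4
h = (b - a)/n = 0.312500

Trapezoidal rule: (h/2)[f(x₀) + 2f(x₁) + 2f(x₂) + ... + f(xₙ)]

x_0 = 0.0000, f(x_0) = 0.000000, coefficient = 1
x_1 = 0.3125, f(x_1) = 0.097656, coefficient = 2
x_2 = 0.6250, f(x_2) = 0.390625, coefficient = 2
x_3 = 0.9375, f(x_3) = 0.878906, coefficient = 2
x_4 = 1.2500, f(x_4) = 1.562500, coefficient = 1

I ≈ (0.312500/2) × 4.296875 = 0.671387
Exact value: 0.651042
Error: 0.020345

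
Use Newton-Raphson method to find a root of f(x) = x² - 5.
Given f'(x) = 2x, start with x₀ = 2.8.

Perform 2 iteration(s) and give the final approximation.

f(x) = x² - 5
f'(x) = 2x
x₀ = 2.8

Newton-Raphson formula: x_{n+1} = x_n - f(x_n)/f'(x_n)

Iteration 1:
  f(2.800000) = 2.840000
  f'(2.800000) = 5.600000
  x_1 = 2.800000 - 2.840000/5.600000 = 2.292857
Iteration 2:
  f(2.292857) = 0.257194
  f'(2.292857) = 4.585714
  x_2 = 2.292857 - 0.257194/4.585714 = 2.236771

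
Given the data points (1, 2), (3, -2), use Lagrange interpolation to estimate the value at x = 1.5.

Lagrange interpolation formula:
P(x) = Σ yᵢ × Lᵢ(x)
where Lᵢ(x) = Π_{j≠i} (x - xⱼ)/(xᵢ - xⱼ)

L_0(1.5) = (1.5 - 3)/(1 - 3) = 0.750000
L_1(1.5) = (1.5 - 1)/(3 - 1) = 0.250000

P(1.5) = 2×L_0(1.5) + (-2)×L_1(1.5)
P(1.5) = 1.000000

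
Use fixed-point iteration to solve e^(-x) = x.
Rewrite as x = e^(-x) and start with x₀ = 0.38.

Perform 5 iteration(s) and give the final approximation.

Equation: e^(-x) = x
Fixed-point form: x = e^(-x)
x₀ = 0.38

x_1 = g(0.380000) = 0.683861
x_2 = g(0.683861) = 0.504665
x_3 = g(0.504665) = 0.603708
x_4 = g(0.603708) = 0.546780
x_5 = g(0.546780) = 0.578810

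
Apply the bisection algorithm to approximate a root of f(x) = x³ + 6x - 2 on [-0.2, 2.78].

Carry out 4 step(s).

f(x) = x³ + 6x - 2
Initial interval: [-0.2, 2.78]

Iteration 1:
  c_1 = (-0.200000 + 2.780000)/2 = 1.290000
  f(c_1) = f(1.290000) = 7.886689
  f(a) × f(c) < 0, new interval: [-0.200000, 1.290000]
Iteration 2:
  c_2 = (-0.200000 + 1.290000)/2 = 0.545000
  f(c_2) = f(0.545000) = 1.431879
  f(a) × f(c) < 0, new interval: [-0.200000, 0.545000]
Iteration 3:
  c_3 = (-0.200000 + 0.545000)/2 = 0.172500
  f(c_3) = f(0.172500) = -0.959867
  f(a) × f(c) ≥ 0, new interval: [0.172500, 0.545000]
Iteration 4:
  c_4 = (0.172500 + 0.545000)/2 = 0.358750
  f(c_4) = f(0.358750) = 0.198672
  f(a) × f(c) < 0, new interval: [0.172500, 0.358750]

After 4 iteration(s), the approximation is c_4 = 0.358750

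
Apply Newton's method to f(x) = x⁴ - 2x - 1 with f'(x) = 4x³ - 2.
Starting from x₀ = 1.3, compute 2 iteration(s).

f(x) = x⁴ - 2x - 1
f'(x) = 4x³ - 2
x₀ = 1.3

Newton-Raphson formula: x_{n+1} = x_n - f(x_n)/f'(x_n)

Iteration 1:
  f(1.300000) = -0.743900
  f'(1.300000) = 6.788000
  x_1 = 1.300000 - (-0.743900)/6.788000 = 1.409590
Iteration 2:
  f(1.409590) = 0.128771
  f'(1.409590) = 9.203116
  x_2 = 1.409590 - 0.128771/9.203116 = 1.395598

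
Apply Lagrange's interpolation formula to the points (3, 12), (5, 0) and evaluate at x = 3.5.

Lagrange interpolation formula:
P(x) = Σ yᵢ × Lᵢ(x)
where Lᵢ(x) = Π_{j≠i} (x - xⱼ)/(xᵢ - xⱼ)

L_0(3.5) = (3.5 - 5)/(3 - 5) = 0.750000
L_1(3.5) = (3.5 - 3)/(5 - 3) = 0.250000

P(3.5) = 12×L_0(3.5) + 0×L_1(3.5)
P(3.5) = 9.000000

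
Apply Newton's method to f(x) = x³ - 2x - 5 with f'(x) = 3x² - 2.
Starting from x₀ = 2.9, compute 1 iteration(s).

f(x) = x³ - 2x - 5
f'(x) = 3x² - 2
x₀ = 2.9

Newton-Raphson formula: x_{n+1} = x_n - f(x_n)/f'(x_n)

Iteration 1:
  f(2.900000) = 13.589000
  f'(2.900000) = 23.230000
  x_1 = 2.900000 - 13.589000/23.230000 = 2.315024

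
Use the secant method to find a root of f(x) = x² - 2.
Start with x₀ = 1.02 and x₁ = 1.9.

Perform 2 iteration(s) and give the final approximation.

f(x) = x² - 2
x₀ = 1.02, x₁ = 1.9

Secant formula: x_{n+1} = x_n - f(x_n)(x_n - x_{n-1})/(f(x_n) - f(x_{n-1}))

Iteration 1:
  f(1.020000) = -0.959600
  f(1.900000) = 1.610000
  x_2 = 1.900000 - 1.610000×(1.900000 - 1.020000)/(1.610000 - (-0.959600))
       = 1.348630
Iteration 2:
  f(1.900000) = 1.610000
  f(1.348630) = -0.181197
  x_3 = 1.348630 - (-0.181197)×(1.348630 - 1.900000)/(-0.181197 - 1.610000)
       = 1.404406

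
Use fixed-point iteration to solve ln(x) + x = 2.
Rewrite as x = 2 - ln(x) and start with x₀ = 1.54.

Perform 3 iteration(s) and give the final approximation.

Equation: ln(x) + x = 2
Fixed-point form: x = 2 - ln(x)
x₀ = 1.54

x_1 = g(1.540000) = 1.568218
x_2 = g(1.568218) = 1.550060
x_3 = g(1.550060) = 1.561706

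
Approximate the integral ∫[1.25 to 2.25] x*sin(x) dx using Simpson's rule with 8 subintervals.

f(x) = x*sin(x)
a = 1.25, b = 2.25, n = 8
h = (b - a)/n = 0.125000

Simpson's rule: (h/3)[f(x₀) + 4f(x₁) + 2f(x₂) + ... + f(xₙ)]

x_0 = 1.2500, f(x_0) = 1.186231, coefficient = 1
x_1 = 1.3750, f(x_1) = 1.348728, coefficient = 4
x_2 = 1.5000, f(x_2) = 1.496242, coefficient = 2
x_3 = 1.6250, f(x_3) = 1.622613, coefficient = 4
x_4 = 1.7500, f(x_4) = 1.721975, coefficient = 2
x_5 = 1.8750, f(x_5) = 1.788911, coefficient = 4
x_6 = 2.0000, f(x_6) = 1.818595, coefficient = 2
x_7 = 2.1250, f(x_7) = 1.806930, coefficient = 4
x_8 = 2.2500, f(x_8) = 1.750665, coefficient = 1

I ≈ (0.125000/3) × 39.279248 = 1.636635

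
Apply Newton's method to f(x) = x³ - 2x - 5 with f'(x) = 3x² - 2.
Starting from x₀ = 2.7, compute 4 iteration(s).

f(x) = x³ - 2x - 5
f'(x) = 3x² - 2
x₀ = 2.7

Newton-Raphson formula: x_{n+1} = x_n - f(x_n)/f'(x_n)

Iteration 1:
  f(2.700000) = 9.283000
  f'(2.700000) = 19.870000
  x_1 = 2.700000 - 9.283000/19.870000 = 2.232813
Iteration 2:
  f(2.232813) = 1.665964
  f'(2.232813) = 12.956366
  x_2 = 2.232813 - 1.665964/12.956366 = 2.104231
Iteration 3:
  f(2.104231) = 0.108623
  f'(2.104231) = 11.283360
  x_3 = 2.104231 - 0.108623/11.283360 = 2.094604
Iteration 4:
  f(2.094604) = 0.000584
  f'(2.094604) = 11.162095
  x_4 = 2.094604 - 0.000584/11.162095 = 2.094551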